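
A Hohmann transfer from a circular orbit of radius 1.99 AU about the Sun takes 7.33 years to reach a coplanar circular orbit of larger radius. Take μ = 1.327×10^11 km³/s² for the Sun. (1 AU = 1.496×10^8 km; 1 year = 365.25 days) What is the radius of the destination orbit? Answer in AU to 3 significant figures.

r₂ = 9.99 AU

In km: r₁ = 1.99 × 1.496×10^8 = 2.97704×10^8 km.
Transfer time t = 7.33 years × 365.25 × 86400 s = 2.31317208×10^8 s, and t = π√(a_t³/μ).
So a_t = (μ t²/π²)^(1/3) = (1.327×10^11 × (2.31317208×10^8)² / π²)^(1/3) = 8.9604×10^8 km.
Since a_t = (r₁ + r₂)/2, r₂ = 2a_t − r₁ = 2×8.9604×10^8 − 2.97704×10^8 = 1.494376×10^9 km.
In AU: r₂ = 1.494376×10^9 / 1.496×10^8 = 9.99 AU.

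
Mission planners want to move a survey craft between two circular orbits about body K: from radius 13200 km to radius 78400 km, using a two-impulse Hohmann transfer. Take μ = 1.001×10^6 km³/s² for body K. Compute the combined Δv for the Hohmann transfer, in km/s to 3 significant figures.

Δv = 4.34 km/s

Transfer-ellipse semi-major axis a_t = (r₁ + r₂)/2 = (13200 + 78400)/2 = 45800 km.
Circular speed at r₁: v₁ = √(μ/r₁) = √(1.001×10^6/13200) = 8.7082 km/s.
On the transfer ellipse at r₁, vis-viva equation gives v_p = √[μ(2/r₁ − 1/a_t)] = 11.393 km/s.
First burn Δv₁ = |v_p − v₁| = 2.685 km/s.
Circular speed at r₂: v₂ = √(μ/r₂) = 3.573 km/s.
Transfer-orbit speed at r₂: v_a = √[μ(2/r₂ − 1/a_t)] = 1.918 km/s.
Second burn Δv₂ = |v₂ − v_a| = 1.655 km/s.
Total Δv = Δv₁ + Δv₂ = 4.340 km/s.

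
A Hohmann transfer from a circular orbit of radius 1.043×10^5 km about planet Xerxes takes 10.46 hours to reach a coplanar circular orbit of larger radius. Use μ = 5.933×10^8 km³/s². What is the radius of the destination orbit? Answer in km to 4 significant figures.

r₂ = 7.759×10^5 km

Transfer time t = 10.46 hours = 37656 s, and t = π√(a_t³/μ).
So a_t = (μ t²/π²)^(1/3) = (5.933×10^8 × (37656)² / π²)^(1/3) = 4.4010×10^5 km.
Since a_t = (r₁ + r₂)/2, r₂ = 2a_t − r₁ = 2×4.4010×10^5 − 1.043×10^5 = 7.759×10^5 km.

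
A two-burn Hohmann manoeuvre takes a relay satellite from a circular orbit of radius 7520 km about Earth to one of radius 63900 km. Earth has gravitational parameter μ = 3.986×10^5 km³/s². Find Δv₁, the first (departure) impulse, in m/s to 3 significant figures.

Δv₁ = 2460 m/s

Transfer-ellipse semi-major axis a_t = (r₁ + r₂)/2 = (7520 + 63900)/2 = 35710 km.
On the circular orbit at r = 7520 km, v_c = √(μ/r) = 7.280 km/s.
Vis-viva on the transfer ellipse at r = 7520 km gives v_t = √[μ(2/r − 1/a_t)] = 9.739 km/s.
Δv₁ = |v_t − v_c| = |9.739 − 7.280| = 2.459 km/s.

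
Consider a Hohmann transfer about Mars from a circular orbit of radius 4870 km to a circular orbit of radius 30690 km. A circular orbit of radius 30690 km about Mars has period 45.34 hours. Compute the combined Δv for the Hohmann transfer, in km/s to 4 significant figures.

Δv = 1.494 km/s

From Kepler's third law T² = 4π²r³/μ at r = 30690 km, T = 45.34 hours = 45.34 × 3600 s = 1.63224×10^5 s: μ = 4π²r³/T² = 42833.4 km³/s².
Transfer-ellipse semi-major axis a_t = (r₁ + r₂)/2 = (4870 + 30690)/2 = 17780 km.
At r₁ the circular-orbit speed is v₁ = √(μ/r₁) = 2.9657 km/s.
On the transfer ellipse at r₁, vis-viva gives v_p = √[μ(2/r₁ − 1/a_t)] = 3.8964 km/s.
First burn Δv₁ = |v_p − v₁| = 0.9307 km/s.
At r₂, v₂ = √(μ/r₂) = 1.1814 km/s.
Transfer-orbit speed at r₂: v_a = √[μ(2/r₂ − 1/a_t)] = 0.61829 km/s.
Second burn Δv₂ = |v₂ − v_a| = 0.5631 km/s.
Total Δv = Δv₁ + Δv₂ = 1.494 km/s.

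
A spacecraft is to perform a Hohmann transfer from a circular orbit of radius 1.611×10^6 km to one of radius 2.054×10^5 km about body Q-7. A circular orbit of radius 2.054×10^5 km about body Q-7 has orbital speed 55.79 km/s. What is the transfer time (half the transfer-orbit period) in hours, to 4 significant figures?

From the circular-orbit relation v² = μ/r at r = 2.054×10^5 km: μ = v²r = (55.79)² × 2.054×10^5 = 6.39312×10^8 km³/s².
Semi-major axis of the transfer orbit: a_t = (1.611×10^6 + 2.054×10^5)/2 = 9.082×10^5 km.
By Kepler's third law the transfer-orbit period is T = 2π√(a_t³/μ), so t = T/2 = 1.0754×10^5 s.
Converting: 1.0754×10^5 s ÷ 3600 s/hour = 29.87 hours.

t = 29.87 hours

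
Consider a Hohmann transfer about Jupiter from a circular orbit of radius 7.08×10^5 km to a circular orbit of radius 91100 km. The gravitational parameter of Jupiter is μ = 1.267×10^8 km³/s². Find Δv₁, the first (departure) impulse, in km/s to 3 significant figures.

Δv₁ = 6.99 km/s

Transfer-ellipse semi-major axis a_t = (r₁ + r₂)/2 = (7.080×10^5 + 91100)/2 = 3.9955×10^5 km.
On the circular orbit at r = 7.080×10^5 km, v_c = √(μ/r) = 13.3774 km/s.
Transfer-orbit speed at the same r (vis-viva, a = a_t): v_t = √[μ(2/r − 1/a_t)] = 6.38771 km/s.
Δv₁ = |v_t − v_c| = |6.38771 − 13.3774| = 6.990 km/s.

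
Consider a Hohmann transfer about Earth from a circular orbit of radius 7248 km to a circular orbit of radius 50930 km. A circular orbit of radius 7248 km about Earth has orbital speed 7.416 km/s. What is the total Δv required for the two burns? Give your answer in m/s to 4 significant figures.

From the circular-orbit relation v² = μ/r at r = 7248 km: μ = v²r = (7.416)² × 7248 = 3.98619×10^5 km³/s².
The Hohmann ellipse has a_t = (r₁ + r₂)/2 = 29089 km.
At r₁ the circular-orbit speed is v₁ = √(μ/r₁) = 7.416 km/s.
On the transfer ellipse at r₁, v² = μ(2/r − 1/a) gives v_p = √[μ(2/r₁ − 1/a_t)] = 9.813 km/s.
First burn Δv₁ = |v_p − v₁| = 2.397 km/s.
At r₂, v₂ = √(μ/r₂) = 2.7976 km/s.
Transfer-orbit speed at r₂: v_a = √[μ(2/r₂ − 1/a_t)] = 1.3965 km/s.
Second burn Δv₂ = |v₂ − v_a| = 1.401 km/s.
Total Δv = Δv₁ + Δv₂ = 3.798 km/s.

Δv = 3798 m/s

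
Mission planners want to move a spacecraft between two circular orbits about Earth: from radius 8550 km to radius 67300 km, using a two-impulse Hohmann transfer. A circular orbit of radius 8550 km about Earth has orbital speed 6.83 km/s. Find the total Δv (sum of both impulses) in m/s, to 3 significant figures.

Δv = 3550 m/s

From the circular-orbit relation v² = μ/r at r = 8550 km: μ = v²r = (6.83)² × 8550 = 3.98848×10^5 km³/s².
Semi-major axis of the transfer orbit: a_t = (8550 + 67300)/2 = 37925 km.
Circular speed at r₁: v₁ = √(μ/r₁) = √(3.98848×10^5/8550) = 6.830 km/s.
On the transfer ellipse at r₁, vis-viva gives v_p = √[μ(2/r₁ − 1/a_t)] = 9.098 km/s.
First burn Δv₁ = |v_p − v₁| = 2.268 km/s.
At r₂, v₂ = √(μ/r₂) = 2.43442 km/s.
Transfer-orbit speed at r₂: v_a = √[μ(2/r₂ − 1/a_t)] = 1.15589 km/s.
Second burn Δv₂ = |v₂ − v_a| = 1.279 km/s.
Total Δv = Δv₁ + Δv₂ = 3.547 km/s.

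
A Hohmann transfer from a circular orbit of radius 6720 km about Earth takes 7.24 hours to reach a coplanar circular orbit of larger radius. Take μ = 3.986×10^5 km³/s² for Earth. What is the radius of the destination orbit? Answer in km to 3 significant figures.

Transfer time t = 7.24 hours = 26064 s, and t = π√(a_t³/μ).
So a_t = (μ t²/π²)^(1/3) = (3.986×10^5 × (26064)² / π²)^(1/3) = 30161 km.
Since a_t = (r₁ + r₂)/2, r₂ = 2a_t − r₁ = 2×30161 − 6720 = 53602 km.

r₂ = 53600 km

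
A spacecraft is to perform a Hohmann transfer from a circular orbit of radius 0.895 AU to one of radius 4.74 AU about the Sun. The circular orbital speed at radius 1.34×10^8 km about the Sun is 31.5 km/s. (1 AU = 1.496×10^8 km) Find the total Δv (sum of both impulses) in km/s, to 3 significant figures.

From the circular-orbit relation v² = μ/r at r = 1.34×10^8 km: μ = v²r = (31.5)² × 1.34×10^8 = 1.32962×10^11 km³/s².
In km: r₁ = 0.895 × 1.496×10^8 = 1.33892×10^8 km; r₂ = 4.74 × 1.496×10^8 = 7.09104×10^8 km.
Transfer-ellipse semi-major axis a_t = (r₁ + r₂)/2 = (1.33892×10^8 + 7.09104×10^8)/2 = 4.21498×10^8 km.
At r₁ the circular-orbit speed is v₁ = √(μ/r₁) = 31.513 km/s.
On the transfer ellipse at r₁, vis-viva gives v_p = √[μ(2/r₁ − 1/a_t)] = 40.874 km/s.
First burn Δv₁ = |v_p − v₁| = 9.361 km/s.
At r₂, v₂ = √(μ/r₂) = 13.6933 km/s.
Transfer-orbit speed at r₂: v_a = √[μ(2/r₂ − 1/a_t)] = 7.71769 km/s.
Second burn Δv₂ = |v₂ − v_a| = 5.976 km/s.
Total Δv = Δv₁ + Δv₂ = 15.34 km/s.

Δv = 15.3 km/s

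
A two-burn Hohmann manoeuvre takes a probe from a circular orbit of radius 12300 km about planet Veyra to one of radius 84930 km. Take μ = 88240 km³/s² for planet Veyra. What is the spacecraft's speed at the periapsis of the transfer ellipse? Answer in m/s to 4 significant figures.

Semi-major axis of the transfer orbit: a_t = (12300 + 84930)/2 = 48615 km.
At periapsis, r = 12300 km.
Applying v² = μ(2/r − 1/a_t): v = 3.540 km/s.

v = 3540 m/s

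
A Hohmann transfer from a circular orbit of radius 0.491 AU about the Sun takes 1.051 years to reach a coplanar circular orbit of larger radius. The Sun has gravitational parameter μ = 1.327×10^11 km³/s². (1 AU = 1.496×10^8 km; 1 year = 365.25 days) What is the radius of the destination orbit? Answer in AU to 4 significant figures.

In km: r₁ = 0.491 × 1.496×10^8 = 7.34536×10^7 km.
Transfer time t = 1.051 years × 365.25 × 86400 s = 3.31670376×10^7 s, and t = π√(a_t³/μ).
So a_t = (μ t²/π²)^(1/3) = (1.327×10^11 × (3.31670376×10^7)² / π²)^(1/3) = 2.4547×10^8 km.
Since a_t = (r₁ + r₂)/2, r₂ = 2a_t − r₁ = 2×2.4547×10^8 − 7.34536×10^7 = 4.174864×10^8 km.
In AU: r₂ = 4.174864×10^8 / 1.496×10^8 = 2.791 AU.

r₂ = 2.791 AU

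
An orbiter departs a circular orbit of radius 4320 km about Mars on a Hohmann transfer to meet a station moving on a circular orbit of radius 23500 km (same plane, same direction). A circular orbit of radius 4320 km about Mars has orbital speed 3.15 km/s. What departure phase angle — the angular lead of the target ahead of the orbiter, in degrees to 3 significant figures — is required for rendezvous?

φ = 98.0°

From the circular-orbit relation v² = μ/r at r = 4320 km: μ = v²r = (3.15)² × 4320 = 42865.2 km³/s².
The Hohmann ellipse has a_t = (r₁ + r₂)/2 = 13910 km.
The half-period of the transfer ellipse is t = π√(a_t³/μ) = 24894 s.
Target angular speed ω₂ = √(μ/r₂³) = 5.7471×10^-5 rad/s.
Angle swept by the target during transfer: ω₂·t = 1.4307 rad = 81.97°.
Arrival is 180° from departure on the ellipse, so φ = 180° − 81.97° = 98.0°.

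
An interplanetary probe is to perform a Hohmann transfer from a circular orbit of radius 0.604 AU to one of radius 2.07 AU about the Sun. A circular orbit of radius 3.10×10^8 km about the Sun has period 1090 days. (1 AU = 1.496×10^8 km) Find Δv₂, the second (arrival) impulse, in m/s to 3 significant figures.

Δv₂ = 6780 m/s

From Kepler's third law T² = 4π²r³/μ at r = 3.10×10^8 km, T = 1090 days = 1090 × 86400 s = 9.4176×10^7 s: μ = 4π²r³/T² = 1.32606×10^11 km³/s².
In km: r₁ = 0.604 × 1.496×10^8 = 9.03584×10^7 km; r₂ = 2.07 × 1.496×10^8 = 3.09672×10^8 km.
The Hohmann ellipse has a_t = (r₁ + r₂)/2 = 2.000152×10^8 km.
On the circular orbit at r = 3.09672×10^8 km, v_c = √(μ/r) = 20.6934 km/s.
Transfer-orbit speed at the same r (vis-viva, a = a_t): v_t = √[μ(2/r − 1/a_t)] = 13.9086 km/s.
Δv₂ = |v_t − v_c| = |13.9086 − 20.6934| = 6.785 km/s.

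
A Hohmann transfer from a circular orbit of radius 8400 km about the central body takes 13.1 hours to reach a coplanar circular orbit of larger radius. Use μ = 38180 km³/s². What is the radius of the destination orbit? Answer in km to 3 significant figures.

Transfer time t = 13.1 hours = 47160 s, and t = π√(a_t³/μ).
So a_t = (μ t²/π²)^(1/3) = (38180 × (47160)² / π²)^(1/3) = 20491 km.
Since a_t = (r₁ + r₂)/2, r₂ = 2a_t − r₁ = 2×20491 − 8400 = 32582 km.

r₂ = 32600 km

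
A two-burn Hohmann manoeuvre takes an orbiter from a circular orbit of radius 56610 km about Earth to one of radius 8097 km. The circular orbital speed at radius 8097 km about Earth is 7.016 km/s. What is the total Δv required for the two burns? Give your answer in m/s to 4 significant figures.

From the circular-orbit relation v² = μ/r at r = 8097 km: μ = v²r = (7.016)² × 8097 = 3.98569×10^5 km³/s².
Semi-major axis of the transfer orbit: a_t = (56610 + 8097)/2 = 32353.5 km.
Circular speed at r₁: v₁ = √(μ/r₁) = √(3.98569×10^5/56610) = 2.653 km/s.
On the transfer ellipse at r₁, v² = μ(2/r − 1/a) gives v_a = √[μ(2/r₁ − 1/a_t)] = 1.327 km/s.
First burn Δv₁ = |v_a − v₁| = 1.326 km/s.
Circular speed at r₂: v₂ = √(μ/r₂) = 7.016 km/s.
Transfer-orbit speed at r₂: v_p = √[μ(2/r₂ − 1/a_t)] = 9.281 km/s.
Second burn Δv₂ = |v₂ − v_p| = 2.265 km/s.
Total Δv = Δv₁ + Δv₂ = 3.591 km/s.

Δv = 3591 m/s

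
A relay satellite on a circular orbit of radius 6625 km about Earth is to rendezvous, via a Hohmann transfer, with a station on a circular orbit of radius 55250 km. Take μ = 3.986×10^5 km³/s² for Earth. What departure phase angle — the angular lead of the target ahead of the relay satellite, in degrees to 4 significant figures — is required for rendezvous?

Transfer-ellipse semi-major axis a_t = (r₁ + r₂)/2 = (6625 + 55250)/2 = 30937.5 km.
Transfer time t = π√(a_t³/μ) = 27080 s.
The target's mean motion on its circular orbit is ω₂ = √(μ/r₂³) = 4.861×10^-5 rad/s.
Angle swept by the target during transfer: ω₂·t = 1.3164 rad = 75.42°.
Arrival is 180° from departure on the ellipse, so φ = 180° − 75.42° = 104.6°.

φ = 104.6°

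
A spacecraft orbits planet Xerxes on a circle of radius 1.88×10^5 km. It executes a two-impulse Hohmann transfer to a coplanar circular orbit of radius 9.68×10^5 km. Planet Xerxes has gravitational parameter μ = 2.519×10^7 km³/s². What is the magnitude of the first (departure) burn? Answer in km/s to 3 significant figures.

Δv₁ = 3.40 km/s

Semi-major axis of the transfer orbit: a_t = (1.880×10^5 + 9.680×10^5)/2 = 5.780×10^5 km.
On the circular orbit at r = 1.880×10^5 km, v_c = √(μ/r) = 11.575 km/s.
Transfer-orbit speed at the same r (vis-viva, a = a_t): v_t = √[μ(2/r − 1/a_t)] = 14.980 km/s.
Δv₁ = |v_t − v_c| = |14.980 − 11.575| = 3.405 km/s.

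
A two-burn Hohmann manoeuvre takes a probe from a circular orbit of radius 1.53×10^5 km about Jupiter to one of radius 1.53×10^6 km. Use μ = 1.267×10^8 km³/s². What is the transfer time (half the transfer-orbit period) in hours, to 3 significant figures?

t = 59.8 hours

Semi-major axis of the transfer orbit: a_t = (1.530×10^5 + 1.530×10^6)/2 = 8.415×10^5 km.
Half the transfer-orbit period gives t = π√(a_t³/μ) = 2.154×10^5 s.
Converting: 2.154×10^5 s ÷ 3600 s/hour = 59.8 hours.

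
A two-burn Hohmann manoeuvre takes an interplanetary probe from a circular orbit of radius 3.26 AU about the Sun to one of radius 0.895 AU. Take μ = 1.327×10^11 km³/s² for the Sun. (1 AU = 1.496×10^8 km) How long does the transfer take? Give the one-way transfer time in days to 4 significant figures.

t = 546.9 days

In km: r₁ = 3.26 × 1.496×10^8 = 4.87696×10^8 km; r₂ = 0.895 × 1.496×10^8 = 1.33892×10^8 km.
Transfer-ellipse semi-major axis a_t = (r₁ + r₂)/2 = (4.87696×10^8 + 1.33892×10^8)/2 = 3.10794×10^8 km.
Transfer time t = π√(a_t³/μ) = π√((3.10794×10^8)³ / 1.327×10^11) = 4.725×10^7 s.
Converting: 4.725×10^7 s ÷ 86400 s/day = 546.9 days.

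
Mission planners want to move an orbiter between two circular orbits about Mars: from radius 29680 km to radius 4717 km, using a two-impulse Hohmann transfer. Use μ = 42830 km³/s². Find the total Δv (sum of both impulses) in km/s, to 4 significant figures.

The Hohmann ellipse has a_t = (r₁ + r₂)/2 = 17198.5 km.
At r₁ the circular-orbit speed is v₁ = √(μ/r₁) = 1.2013 km/s.
On the transfer ellipse at r₁, v² = μ(2/r − 1/a) gives v_a = √[μ(2/r₁ − 1/a_t)] = 0.62911 km/s.
First burn Δv₁ = |v_a − v₁| = 0.5722 km/s.
Circular speed at r₂: v₂ = √(μ/r₂) = 3.0133 km/s.
Transfer-orbit speed at r₂: v_p = √[μ(2/r₂ − 1/a_t)] = 3.9585 km/s.
Second burn Δv₂ = |v₂ − v_p| = 0.9452 km/s.
Δv = Δv₁ + Δv₂ = 0.5722 + 0.9452 = 1.517 km/s.

Δv = 1.517 km/s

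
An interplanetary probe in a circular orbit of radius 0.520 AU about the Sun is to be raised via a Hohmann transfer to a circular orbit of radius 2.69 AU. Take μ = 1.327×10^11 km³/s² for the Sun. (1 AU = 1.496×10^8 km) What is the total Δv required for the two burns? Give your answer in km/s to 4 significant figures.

Δv = 19.99 km/s

In km: r₁ = 0.520 × 1.496×10^8 = 7.7792×10^7 km; r₂ = 2.69 × 1.496×10^8 = 4.02424×10^8 km.
Transfer-ellipse semi-major axis a_t = (r₁ + r₂)/2 = (7.7792×10^7 + 4.02424×10^8)/2 = 2.40108×10^8 km.
At r₁ the circular-orbit speed is v₁ = √(μ/r₁) = 41.30 km/s.
Transfer-orbit speed at r₁ (vis-viva): v_p = √[μ(2/r₁ − 1/a_t)] = 53.47 km/s.
First burn Δv₁ = |v_p − v₁| = 12.17 km/s.
Circular speed at r₂: v₂ = √(μ/r₂) = 18.159 km/s.
Transfer-orbit speed at r₂: v_a = √[μ(2/r₂ − 1/a_t)] = 10.336 km/s.
Second burn Δv₂ = |v₂ − v_a| = 7.823 km/s.
Δv = Δv₁ + Δv₂ = 12.17 + 7.823 = 19.99 km/s.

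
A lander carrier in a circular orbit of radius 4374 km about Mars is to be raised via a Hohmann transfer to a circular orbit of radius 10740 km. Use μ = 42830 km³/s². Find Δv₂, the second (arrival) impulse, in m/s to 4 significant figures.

Semi-major axis of the transfer orbit: a_t = (4374 + 10740)/2 = 7557 km.
On the circular orbit at r = 10740 km, v_c = √(μ/r) = 1.9970 km/s.
Transfer-orbit speed at the same r (vis-viva, a = a_t): v_t = √[μ(2/r − 1/a_t)] = 1.5193 km/s.
Δv₂ = |v_t − v_c| = |1.5193 − 1.9970| = 0.4777 km/s.

Δv₂ = 477.7 m/s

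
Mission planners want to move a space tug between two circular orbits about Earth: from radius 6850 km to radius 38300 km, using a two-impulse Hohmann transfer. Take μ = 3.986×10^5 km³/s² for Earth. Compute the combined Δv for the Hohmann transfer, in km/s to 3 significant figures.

The Hohmann ellipse has a_t = (r₁ + r₂)/2 = 22575 km.
At r₁ the circular-orbit speed is v₁ = √(μ/r₁) = 7.628 km/s.
Transfer-orbit speed at r₁ (v² = μ(2/r − 1/a)): v_p = √[μ(2/r₁ − 1/a_t)] = 9.936 km/s.
First burn Δv₁ = |v_p − v₁| = 2.308 km/s.
At r₂, v₂ = √(μ/r₂) = 3.226 km/s.
Transfer-orbit speed at r₂: v_a = √[μ(2/r₂ − 1/a_t)] = 1.777 km/s.
Second burn Δv₂ = |v₂ − v_a| = 1.449 km/s.
Δv = Δv₁ + Δv₂ = 2.308 + 1.449 = 3.757 km/s.

Δv = 3.76 km/s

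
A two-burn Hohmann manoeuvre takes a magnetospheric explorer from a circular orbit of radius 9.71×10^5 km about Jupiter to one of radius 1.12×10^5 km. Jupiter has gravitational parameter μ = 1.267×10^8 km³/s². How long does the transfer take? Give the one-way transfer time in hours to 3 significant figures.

t = 30.9 hours

Semi-major axis of the transfer orbit: a_t = (9.710×10^5 + 1.120×10^5)/2 = 5.415×10^5 km.
Transfer time t = π√(a_t³/μ) = π√((5.415×10^5)³ / 1.267×10^8) = 1.112×10^5 s.
Converting: 1.112×10^5 s ÷ 3600 s/hour = 30.9 hours.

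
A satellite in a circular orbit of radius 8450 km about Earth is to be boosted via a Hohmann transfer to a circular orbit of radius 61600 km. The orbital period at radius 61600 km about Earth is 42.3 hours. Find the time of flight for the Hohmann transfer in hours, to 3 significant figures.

From Kepler's third law T² = 4π²r³/μ at r = 61600 km, T = 42.3 hours = 42.3 × 3600 s = 1.5228×10^5 s: μ = 4π²r³/T² = 3.97939×10^5 km³/s².
The Hohmann ellipse has a_t = (r₁ + r₂)/2 = 35025 km.
Half the transfer-orbit period gives t = π√(a_t³/μ) = 32640 s.
Converting: 32640 s ÷ 3600 s/hour = 9.07 hours.

t = 9.07 hours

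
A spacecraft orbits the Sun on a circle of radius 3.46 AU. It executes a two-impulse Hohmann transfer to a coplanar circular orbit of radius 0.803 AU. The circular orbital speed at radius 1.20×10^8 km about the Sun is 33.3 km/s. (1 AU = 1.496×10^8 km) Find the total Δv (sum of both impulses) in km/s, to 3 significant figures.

Δv = 15.3 km/s

From the circular-orbit relation v² = μ/r at r = 1.20×10^8 km: μ = v²r = (33.3)² × 1.20×10^8 = 1.33067×10^11 km³/s².
In km: r₁ = 3.46 × 1.496×10^8 = 5.17616×10^8 km; r₂ = 0.803 × 1.496×10^8 = 1.201288×10^8 km.
Semi-major axis of the transfer orbit: a_t = (5.17616×10^8 + 1.201288×10^8)/2 = 3.188724×10^8 km.
Circular speed at r₁: v₁ = √(μ/r₁) = √(1.33067×10^11/5.17616×10^8) = 16.0336 km/s.
Transfer-orbit speed at r₁ (v² = μ(2/r − 1/a)): v_a = √[μ(2/r₁ − 1/a_t)] = 9.84116 km/s.
First burn Δv₁ = |v_a − v₁| = 6.192 km/s.
At r₂, v₂ = √(μ/r₂) = 33.282 km/s.
Transfer-orbit speed at r₂: v_p = √[μ(2/r₂ − 1/a_t)] = 42.404 km/s.
Second burn Δv₂ = |v₂ − v_p| = 9.122 km/s.
Total Δv = Δv₁ + Δv₂ = 15.31 km/s.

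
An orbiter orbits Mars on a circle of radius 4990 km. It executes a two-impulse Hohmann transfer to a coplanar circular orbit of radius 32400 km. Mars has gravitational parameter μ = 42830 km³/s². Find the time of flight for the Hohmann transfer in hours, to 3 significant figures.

Semi-major axis of the transfer orbit: a_t = (4990 + 32400)/2 = 18695 km.
Transfer time t = π√(a_t³/μ) = π√((18695)³ / 42830) = 38800 s.
Converting: 38800 s ÷ 3600 s/hour = 10.8 hours.

t = 10.8 hours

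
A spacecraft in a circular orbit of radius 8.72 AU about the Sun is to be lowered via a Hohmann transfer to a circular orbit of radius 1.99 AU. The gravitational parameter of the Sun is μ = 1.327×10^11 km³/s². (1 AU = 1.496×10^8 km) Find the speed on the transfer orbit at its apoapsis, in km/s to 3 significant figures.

v = 6.15 km/s

In km: r₁ = 8.72 × 1.496×10^8 = 1.304512×10^9 km; r₂ = 1.99 × 1.496×10^8 = 2.97704×10^8 km.
The Hohmann ellipse has a_t = (r₁ + r₂)/2 = 8.01108×10^8 km.
The apoapsis of the transfer ellipse is at r = 1.304512×10^9 km.
From the vis-viva equation, v = √[μ(2/r − 1/a_t)] = 6.148 km/s.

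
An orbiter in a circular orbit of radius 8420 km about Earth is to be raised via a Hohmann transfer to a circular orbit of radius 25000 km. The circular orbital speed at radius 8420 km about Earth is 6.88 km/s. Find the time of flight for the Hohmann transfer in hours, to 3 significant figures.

t = 2.99 hours

From the circular-orbit relation v² = μ/r at r = 8420 km: μ = v²r = (6.88)² × 8420 = 3.98556×10^5 km³/s².
Transfer-ellipse semi-major axis a_t = (r₁ + r₂)/2 = (8420 + 25000)/2 = 16710 km.
Half the transfer-orbit period gives t = π√(a_t³/μ) = 10750 s.
Converting: 10750 s ÷ 3600 s/hour = 2.99 hours.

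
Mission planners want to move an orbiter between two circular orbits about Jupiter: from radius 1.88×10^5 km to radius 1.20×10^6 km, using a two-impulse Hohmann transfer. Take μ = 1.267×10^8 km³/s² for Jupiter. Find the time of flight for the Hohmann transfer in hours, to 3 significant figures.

t = 44.8 hours

The Hohmann ellipse has a_t = (r₁ + r₂)/2 = 6.940×10^5 km.
Half the transfer-orbit period gives t = π√(a_t³/μ) = 1.614×10^5 s.
Converting: 1.614×10^5 s ÷ 3600 s/hour = 44.8 hours.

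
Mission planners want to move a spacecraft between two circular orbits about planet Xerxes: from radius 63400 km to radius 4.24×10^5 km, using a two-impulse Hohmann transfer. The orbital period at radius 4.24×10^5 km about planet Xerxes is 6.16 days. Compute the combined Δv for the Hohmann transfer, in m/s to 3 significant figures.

From Kepler's third law T² = 4π²r³/μ at r = 4.24×10^5 km, T = 6.16 days = 6.16 × 86400 s = 5.32224×10^5 s: μ = 4π²r³/T² = 1.06235×10^7 km³/s².
Transfer-ellipse semi-major axis a_t = (r₁ + r₂)/2 = (63400 + 4.240×10^5)/2 = 2.437×10^5 km.
Circular speed at r₁: v₁ = √(μ/r₁) = √(1.06235×10^7/63400) = 12.94 km/s.
On the transfer ellipse at r₁, v² = μ(2/r − 1/a) gives v_p = √[μ(2/r₁ − 1/a_t)] = 17.07 km/s.
First burn Δv₁ = |v_p − v₁| = 4.130 km/s.
Circular speed at r₂: v₂ = √(μ/r₂) = 5.0055 km/s.
Transfer-orbit speed at r₂: v_a = √[μ(2/r₂ − 1/a_t)] = 2.5531 km/s.
Second burn Δv₂ = |v₂ − v_a| = 2.452 km/s.
Total Δv = Δv₁ + Δv₂ = 6.582 km/s.

Δv = 6580 m/s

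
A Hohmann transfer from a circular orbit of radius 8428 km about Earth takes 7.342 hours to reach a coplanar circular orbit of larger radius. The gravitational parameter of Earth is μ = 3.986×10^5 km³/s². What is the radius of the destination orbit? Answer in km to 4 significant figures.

r₂ = 52460 km

Transfer time t = 7.342 hours = 26431.2 s, and t = π√(a_t³/μ).
So a_t = (μ t²/π²)^(1/3) = (3.986×10^5 × (26431.2)² / π²)^(1/3) = 30443 km.
Since a_t = (r₁ + r₂)/2, r₂ = 2a_t − r₁ = 2×30443 − 8428 = 52458 km.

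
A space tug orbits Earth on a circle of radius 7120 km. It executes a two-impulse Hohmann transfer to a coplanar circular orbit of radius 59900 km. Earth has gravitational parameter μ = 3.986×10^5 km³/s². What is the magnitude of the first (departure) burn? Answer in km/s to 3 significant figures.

Δv₁ = 2.52 km/s

Semi-major axis of the transfer orbit: a_t = (7120 + 59900)/2 = 33510 km.
Circular speed at r = 7120 km: v_c = √(μ/r) = 7.48219 km/s.
Transfer-orbit speed at the same r (vis-viva, a = a_t): v_t = √[μ(2/r − 1/a_t)] = 10.0036 km/s.
Δv₁ = |v_t − v_c| = |10.0036 − 7.48219| = 2.521 km/s.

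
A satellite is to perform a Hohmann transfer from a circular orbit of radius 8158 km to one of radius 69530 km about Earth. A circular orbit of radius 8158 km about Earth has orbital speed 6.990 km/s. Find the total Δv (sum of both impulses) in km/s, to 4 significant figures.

Δv = 3.659 km/s

From the circular-orbit relation v² = μ/r at r = 8158 km: μ = v²r = (6.990)² × 8158 = 3.98601×10^5 km³/s².
The Hohmann ellipse has a_t = (r₁ + r₂)/2 = 38844 km.
At r₁ the circular-orbit speed is v₁ = √(μ/r₁) = 6.990 km/s.
Transfer-orbit speed at r₁ (vis-viva): v_p = √[μ(2/r₁ − 1/a_t)] = 9.352 km/s.
First burn Δv₁ = |v_p − v₁| = 2.362 km/s.
Circular speed at r₂: v₂ = √(μ/r₂) = 2.394 km/s.
Transfer-orbit speed at r₂: v_a = √[μ(2/r₂ − 1/a_t)] = 1.097 km/s.
Second burn Δv₂ = |v₂ − v_a| = 1.297 km/s.
Total Δv = Δv₁ + Δv₂ = 3.659 km/s.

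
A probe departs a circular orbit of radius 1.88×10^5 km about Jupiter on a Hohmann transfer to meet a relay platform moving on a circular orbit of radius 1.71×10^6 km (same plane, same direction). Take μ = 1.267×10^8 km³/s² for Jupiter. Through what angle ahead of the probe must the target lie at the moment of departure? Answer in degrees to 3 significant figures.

The Hohmann ellipse has a_t = (r₁ + r₂)/2 = 9.490×10^5 km.
Transfer time t = π√(a_t³/μ) = 2.580×10^5 s.
The target's mean motion on its circular orbit is ω₂ = √(μ/r₂³) = 5.034×10^-6 rad/s.
Angle swept by the target during transfer: ω₂·t = 1.2988 rad = 74.42°.
Arrival is 180° from departure on the ellipse, so φ = 180° − 74.42° = 106°.

φ = 106°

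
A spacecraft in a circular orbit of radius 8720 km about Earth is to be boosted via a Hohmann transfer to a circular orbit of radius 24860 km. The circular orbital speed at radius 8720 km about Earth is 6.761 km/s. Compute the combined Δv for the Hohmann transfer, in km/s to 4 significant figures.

Δv = 2.584 km/s

From the circular-orbit relation v² = μ/r at r = 8720 km: μ = v²r = (6.761)² × 8720 = 3.98601×10^5 km³/s².
Semi-major axis of the transfer orbit: a_t = (8720 + 24860)/2 = 16790 km.
Circular speed at r₁: v₁ = √(μ/r₁) = √(3.98601×10^5/8720) = 6.7610 km/s.
On the transfer ellipse at r₁, vis-viva equation gives v_p = √[μ(2/r₁ − 1/a_t)] = 8.2269 km/s.
First burn Δv₁ = |v_p − v₁| = 1.4659 km/s.
At r₂, v₂ = √(μ/r₂) = 4.0042 km/s.
Transfer-orbit speed at r₂: v_a = √[μ(2/r₂ − 1/a_t)] = 2.8857 km/s.
Second burn Δv₂ = |v₂ − v_a| = 1.1185 km/s.
Δv = Δv₁ + Δv₂ = 1.4659 + 1.1185 = 2.584 km/s.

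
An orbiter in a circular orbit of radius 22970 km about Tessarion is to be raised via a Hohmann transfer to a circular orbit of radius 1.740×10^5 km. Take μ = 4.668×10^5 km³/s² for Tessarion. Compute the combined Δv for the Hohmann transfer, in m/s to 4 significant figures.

The Hohmann ellipse has a_t = (r₁ + r₂)/2 = 98485 km.
Circular speed at r₁: v₁ = √(μ/r₁) = √(4.668×10^5/22970) = 4.508 km/s.
On the transfer ellipse at r₁, v² = μ(2/r − 1/a) gives v_p = √[μ(2/r₁ − 1/a_t)] = 5.992 km/s.
First burn Δv₁ = |v_p − v₁| = 1.484 km/s.
At r₂, v₂ = √(μ/r₂) = 1.6379 km/s.
Transfer-orbit speed at r₂: v_a = √[μ(2/r₂ − 1/a_t)] = 0.79102 km/s.
Second burn Δv₂ = |v₂ − v_a| = 0.8469 km/s.
Total Δv = Δv₁ + Δv₂ = 2.331 km/s.

Δv = 2331 m/s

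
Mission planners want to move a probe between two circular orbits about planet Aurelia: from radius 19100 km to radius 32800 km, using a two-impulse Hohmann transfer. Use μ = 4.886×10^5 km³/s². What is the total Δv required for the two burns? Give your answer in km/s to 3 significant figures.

Δv = 1.18 km/s

The Hohmann ellipse has a_t = (r₁ + r₂)/2 = 25950 km.
At r₁ the circular-orbit speed is v₁ = √(μ/r₁) = 5.0578 km/s.
Transfer-orbit speed at r₁ (v² = μ(2/r − 1/a)): v_p = √[μ(2/r₁ − 1/a_t)] = 5.6863 km/s.
First burn Δv₁ = |v_p − v₁| = 0.6285 km/s.
At r₂, v₂ = √(μ/r₂) = 3.8596 km/s.
Transfer-orbit speed at r₂: v_a = √[μ(2/r₂ − 1/a_t)] = 3.3112 km/s.
Second burn Δv₂ = |v₂ − v_a| = 0.5484 km/s.
Δv = Δv₁ + Δv₂ = 0.6285 + 0.5484 = 1.177 km/s.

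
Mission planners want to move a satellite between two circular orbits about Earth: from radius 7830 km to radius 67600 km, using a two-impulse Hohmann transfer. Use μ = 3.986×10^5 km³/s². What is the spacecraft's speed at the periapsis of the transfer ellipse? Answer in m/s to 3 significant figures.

Transfer-ellipse semi-major axis a_t = (r₁ + r₂)/2 = (7830 + 67600)/2 = 37715 km.
The periapsis of the transfer ellipse is at r = 7830 km.
Applying v² = μ(2/r − 1/a_t): v = 9.552 km/s.

v = 9550 m/s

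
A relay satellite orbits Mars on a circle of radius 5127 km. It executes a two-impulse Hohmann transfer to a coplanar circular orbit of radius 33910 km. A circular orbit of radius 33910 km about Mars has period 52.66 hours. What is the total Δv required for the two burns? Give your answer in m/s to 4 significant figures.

Δv = 1467 m/s

From Kepler's third law T² = 4π²r³/μ at r = 33910 km, T = 52.66 hours = 52.66 × 3600 s = 1.89576×10^5 s: μ = 4π²r³/T² = 42832.8 km³/s².
Semi-major axis of the transfer orbit: a_t = (5127 + 33910)/2 = 19518.5 km.
At r₁ the circular-orbit speed is v₁ = √(μ/r₁) = 2.8904 km/s.
On the transfer ellipse at r₁, vis-viva equation gives v_p = √[μ(2/r₁ − 1/a_t)] = 3.8098 km/s.
First burn Δv₁ = |v_p − v₁| = 0.9194 km/s.
Circular speed at r₂: v₂ = √(μ/r₂) = 1.1239 km/s.
Transfer-orbit speed at r₂: v_a = √[μ(2/r₂ − 1/a_t)] = 0.57601 km/s.
Second burn Δv₂ = |v₂ − v_a| = 0.5479 km/s.
Total Δv = Δv₁ + Δv₂ = 1.467 km/s.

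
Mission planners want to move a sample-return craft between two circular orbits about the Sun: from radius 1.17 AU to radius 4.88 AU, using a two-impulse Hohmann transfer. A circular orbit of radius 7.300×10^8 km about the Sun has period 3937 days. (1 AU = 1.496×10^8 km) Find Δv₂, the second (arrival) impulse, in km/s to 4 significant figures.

From Kepler's third law T² = 4π²r³/μ at r = 7.300×10^8 km, T = 3937 days = 3937 × 86400 s = 3.401568×10^8 s: μ = 4π²r³/T² = 1.32730×10^11 km³/s².
In km: r₁ = 1.17 × 1.496×10^8 = 1.75032×10^8 km; r₂ = 4.88 × 1.496×10^8 = 7.30048×10^8 km.
Transfer-ellipse semi-major axis a_t = (r₁ + r₂)/2 = (1.75032×10^8 + 7.30048×10^8)/2 = 4.5254×10^8 km.
On the circular orbit at r = 7.30048×10^8 km, v_c = √(μ/r) = 13.484 km/s.
Transfer-orbit speed at the same r (vis-viva, a = a_t): v_t = √[μ(2/r − 1/a_t)] = 8.3857 km/s.
Δv₂ = |v_t − v_c| = |8.3857 − 13.484| = 5.098 km/s.

Δv₂ = 5.098 km/s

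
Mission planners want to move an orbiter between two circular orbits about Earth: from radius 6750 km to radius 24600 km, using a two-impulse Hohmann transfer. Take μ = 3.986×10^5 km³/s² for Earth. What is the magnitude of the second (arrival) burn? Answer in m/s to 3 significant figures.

Δv₂ = 1380 m/s

The Hohmann ellipse has a_t = (r₁ + r₂)/2 = 15675 km.
On the circular orbit at r = 24600 km, v_c = √(μ/r) = 4.025 km/s.
Transfer-orbit speed at the same r (vis-viva, a = a_t): v_t = √[μ(2/r − 1/a_t)] = 2.641 km/s.
Δv₂ = |v_t − v_c| = |2.641 − 4.025| = 1.384 km/s.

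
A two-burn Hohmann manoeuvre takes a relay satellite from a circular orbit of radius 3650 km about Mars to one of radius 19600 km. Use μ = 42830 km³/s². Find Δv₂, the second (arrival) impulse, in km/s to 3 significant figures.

Transfer-ellipse semi-major axis a_t = (r₁ + r₂)/2 = (3650 + 19600)/2 = 11625 km.
Circular speed at r = 19600 km: v_c = √(μ/r) = 1.4782 km/s.
Vis-viva on the transfer ellipse at r = 19600 km gives v_t = √[μ(2/r − 1/a_t)] = 0.82832 km/s.
Δv₂ = |v_t − v_c| = |0.82832 − 1.4782| = 0.6499 km/s.

Δv₂ = 0.650 km/s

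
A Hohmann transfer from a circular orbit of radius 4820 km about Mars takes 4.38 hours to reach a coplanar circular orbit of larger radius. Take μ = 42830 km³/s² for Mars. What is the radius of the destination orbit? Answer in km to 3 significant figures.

r₂ = 15700 km

Transfer time t = 4.38 hours = 15768 s, and t = π√(a_t³/μ).
So a_t = (μ t²/π²)^(1/3) = (42830 × (15768)² / π²)^(1/3) = 10257 km.
Since a_t = (r₁ + r₂)/2, r₂ = 2a_t − r₁ = 2×10257 − 4820 = 15694 km.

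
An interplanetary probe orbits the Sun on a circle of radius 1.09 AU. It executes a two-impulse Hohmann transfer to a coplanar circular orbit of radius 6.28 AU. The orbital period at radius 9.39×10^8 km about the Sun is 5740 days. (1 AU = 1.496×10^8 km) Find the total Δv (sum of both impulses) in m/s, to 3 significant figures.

From Kepler's third law T² = 4π²r³/μ at r = 9.39×10^8 km, T = 5740 days = 5740 × 86400 s = 4.95936×10^8 s: μ = 4π²r³/T² = 1.32894×10^11 km³/s².
In km: r₁ = 1.09 × 1.496×10^8 = 1.63064×10^8 km; r₂ = 6.28 × 1.496×10^8 = 9.39488×10^8 km.
Semi-major axis of the transfer orbit: a_t = (1.63064×10^8 + 9.39488×10^8)/2 = 5.51276×10^8 km.
At r₁ the circular-orbit speed is v₁ = √(μ/r₁) = 28.54786 km/s.
Transfer-orbit speed at r₁ (vis-viva equation): v_p = √[μ(2/r₁ − 1/a_t)] = 37.26788 km/s.
First burn Δv₁ = |v_p − v₁| = 8.72002 km/s.
Circular speed at r₂: v₂ = √(μ/r₂) = 11.89343 km/s.
Transfer-orbit speed at r₂: v_a = √[μ(2/r₂ − 1/a_t)] = 6.468469 km/s.
Second burn Δv₂ = |v₂ − v_a| = 5.42496 km/s.
Δv = Δv₁ + Δv₂ = 8.72002 + 5.42496 = 14.14 km/s.

Δv = 14100 m/s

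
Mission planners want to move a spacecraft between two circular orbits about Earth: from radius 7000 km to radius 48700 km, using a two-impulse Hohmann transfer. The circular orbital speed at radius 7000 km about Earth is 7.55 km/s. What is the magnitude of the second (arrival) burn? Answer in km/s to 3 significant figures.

From the circular-orbit relation v² = μ/r at r = 7000 km: μ = v²r = (7.55)² × 7000 = 3.99018×10^5 km³/s².
Semi-major axis of the transfer orbit: a_t = (7000 + 48700)/2 = 27850 km.
On the circular orbit at r = 48700 km, v_c = √(μ/r) = 2.862 km/s.
Transfer-orbit speed at the same r (vis-viva, a = a_t): v_t = √[μ(2/r − 1/a_t)] = 1.435 km/s.
Δv₂ = |v_t − v_c| = |1.435 − 2.862| = 1.427 km/s.

Δv₂ = 1.43 km/s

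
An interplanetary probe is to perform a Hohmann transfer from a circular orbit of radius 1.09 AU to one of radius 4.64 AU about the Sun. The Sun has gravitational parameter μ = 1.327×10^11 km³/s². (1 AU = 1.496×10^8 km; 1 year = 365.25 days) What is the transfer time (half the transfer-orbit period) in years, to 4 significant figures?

t = 2.425 years

In km: r₁ = 1.09 × 1.496×10^8 = 1.63064×10^8 km; r₂ = 4.64 × 1.496×10^8 = 6.94144×10^8 km.
Transfer-ellipse semi-major axis a_t = (r₁ + r₂)/2 = (1.63064×10^8 + 6.94144×10^8)/2 = 4.28604×10^8 km.
Transfer time t = π√(a_t³/μ) = π√((4.28604×10^8)³ / 1.327×10^11) = 7.652×10^7 s.
Converting: 7.652×10^7 s ÷ 3.15576×10^7 s/year (365.25 × 86400) = 2.425 years.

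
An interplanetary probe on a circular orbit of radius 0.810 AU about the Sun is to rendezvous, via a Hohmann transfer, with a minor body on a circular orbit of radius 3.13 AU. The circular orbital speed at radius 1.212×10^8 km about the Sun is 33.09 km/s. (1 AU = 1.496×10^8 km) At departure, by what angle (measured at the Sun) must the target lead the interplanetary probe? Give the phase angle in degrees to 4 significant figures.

From the circular-orbit relation v² = μ/r at r = 1.212×10^8 km: μ = v²r = (33.09)² × 1.212×10^8 = 1.32708×10^11 km³/s².
In km: r₁ = 0.810 × 1.496×10^8 = 1.21176×10^8 km; r₂ = 3.13 × 1.496×10^8 = 4.68248×10^8 km.
The Hohmann ellipse has a_t = (r₁ + r₂)/2 = 2.94712×10^8 km.
The half-period of the transfer ellipse is t = π√(a_t³/μ) = 4.3631×10^7 s.
Target angular speed ω₂ = √(μ/r₂³) = 3.5953×10^-8 rad/s.
Angle swept by the target during transfer: ω₂·t = 1.5687 rad = 89.88°.
Arrival is 180° from departure on the ellipse, so φ = 180° − 89.88° = 90.12°.

φ = 90.12°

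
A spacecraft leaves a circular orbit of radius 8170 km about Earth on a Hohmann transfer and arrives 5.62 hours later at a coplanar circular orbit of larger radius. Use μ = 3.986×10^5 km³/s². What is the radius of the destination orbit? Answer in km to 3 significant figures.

Transfer time t = 5.62 hours = 20232 s, and t = π√(a_t³/μ).
So a_t = (μ t²/π²)^(1/3) = (3.986×10^5 × (20232)² / π²)^(1/3) = 25474 km.
Since a_t = (r₁ + r₂)/2, r₂ = 2a_t − r₁ = 2×25474 − 8170 = 42778 km.

r₂ = 42800 km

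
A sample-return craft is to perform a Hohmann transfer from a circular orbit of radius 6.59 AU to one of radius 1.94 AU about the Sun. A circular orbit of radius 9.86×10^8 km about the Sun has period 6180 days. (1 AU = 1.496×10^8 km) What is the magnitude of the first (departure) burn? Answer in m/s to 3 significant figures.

From Kepler's third law T² = 4π²r³/μ at r = 9.86×10^8 km, T = 6180 days = 6180 × 86400 s = 5.33952×10^8 s: μ = 4π²r³/T² = 1.32735×10^11 km³/s².
In km: r₁ = 6.59 × 1.496×10^8 = 9.85864×10^8 km; r₂ = 1.94 × 1.496×10^8 = 2.90224×10^8 km.
Transfer-ellipse semi-major axis a_t = (r₁ + r₂)/2 = (9.85864×10^8 + 2.90224×10^8)/2 = 6.38044×10^8 km.
On the circular orbit at r = 9.85864×10^8 km, v_c = √(μ/r) = 11.6034 km/s.
Transfer-orbit speed at the same r (vis-viva, a = a_t): v_t = √[μ(2/r − 1/a_t)] = 7.82575 km/s.
Δv₁ = |v_t − v_c| = |7.82575 − 11.6034| = 3.778 km/s.

Δv₁ = 3780 m/s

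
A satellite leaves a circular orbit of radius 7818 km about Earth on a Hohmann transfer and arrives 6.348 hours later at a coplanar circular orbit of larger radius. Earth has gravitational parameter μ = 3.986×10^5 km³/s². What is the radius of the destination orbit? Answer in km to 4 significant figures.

Transfer time t = 6.348 hours = 22852.8 s, and t = π√(a_t³/μ).
So a_t = (μ t²/π²)^(1/3) = (3.986×10^5 × (22852.8)² / π²)^(1/3) = 27629 km.
Since a_t = (r₁ + r₂)/2, r₂ = 2a_t − r₁ = 2×27629 − 7818 = 47440 km.

r₂ = 47440 km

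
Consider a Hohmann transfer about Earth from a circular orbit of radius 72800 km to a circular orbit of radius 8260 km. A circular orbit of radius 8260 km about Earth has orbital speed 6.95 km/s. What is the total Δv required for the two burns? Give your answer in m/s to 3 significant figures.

From the circular-orbit relation v² = μ/r at r = 8260 km: μ = v²r = (6.95)² × 8260 = 3.98979×10^5 km³/s².
The Hohmann ellipse has a_t = (r₁ + r₂)/2 = 40530 km.
Circular speed at r₁: v₁ = √(μ/r₁) = √(3.98979×10^5/72800) = 2.341 km/s.
On the transfer ellipse at r₁, vis-viva gives v_a = √[μ(2/r₁ − 1/a_t)] = 1.057 km/s.
First burn Δv₁ = |v_a − v₁| = 1.284 km/s.
Circular speed at r₂: v₂ = √(μ/r₂) = 6.950 km/s.
Transfer-orbit speed at r₂: v_p = √[μ(2/r₂ − 1/a_t)] = 9.315 km/s.
Second burn Δv₂ = |v₂ − v_p| = 2.365 km/s.
Total Δv = Δv₁ + Δv₂ = 3.649 km/s.

Δv = 3650 m/s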